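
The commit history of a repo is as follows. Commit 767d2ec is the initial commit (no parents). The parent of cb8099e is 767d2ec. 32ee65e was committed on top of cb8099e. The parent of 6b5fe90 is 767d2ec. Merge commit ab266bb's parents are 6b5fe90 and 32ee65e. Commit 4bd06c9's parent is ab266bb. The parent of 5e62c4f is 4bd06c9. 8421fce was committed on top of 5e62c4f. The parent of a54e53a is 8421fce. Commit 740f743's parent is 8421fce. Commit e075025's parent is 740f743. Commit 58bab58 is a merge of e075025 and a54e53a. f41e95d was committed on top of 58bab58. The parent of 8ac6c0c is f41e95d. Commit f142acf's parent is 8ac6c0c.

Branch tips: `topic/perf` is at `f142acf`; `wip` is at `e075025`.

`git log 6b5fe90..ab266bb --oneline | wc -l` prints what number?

Reachable from ab266bb: {32ee65e, 6b5fe90, 767d2ec, ab266bb, cb8099e}.
Reachable from 6b5fe90: {6b5fe90, 767d2ec}.
In ab266bb's history but not 6b5fe90's: {32ee65e, ab266bb, cb8099e} — 3 commits.

3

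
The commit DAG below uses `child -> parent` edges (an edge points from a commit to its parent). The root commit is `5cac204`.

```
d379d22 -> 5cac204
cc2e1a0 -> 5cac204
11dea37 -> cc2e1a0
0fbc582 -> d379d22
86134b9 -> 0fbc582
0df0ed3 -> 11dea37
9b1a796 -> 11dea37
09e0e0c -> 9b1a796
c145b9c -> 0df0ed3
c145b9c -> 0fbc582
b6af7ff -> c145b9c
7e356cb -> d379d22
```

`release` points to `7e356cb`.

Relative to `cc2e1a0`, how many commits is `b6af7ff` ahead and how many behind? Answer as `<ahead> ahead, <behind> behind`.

Reachable from b6af7ff: {0df0ed3, 0fbc582, 11dea37, 5cac204, b6af7ff, c145b9c, cc2e1a0, d379d22}.
Reachable from cc2e1a0: {5cac204, cc2e1a0}.
Only in b6af7ff's history (ahead): {0df0ed3, 0fbc582, 11dea37, b6af7ff, c145b9c, d379d22} — 6.
Only in cc2e1a0's history (behind): {} — 0.

6 ahead, 0 behind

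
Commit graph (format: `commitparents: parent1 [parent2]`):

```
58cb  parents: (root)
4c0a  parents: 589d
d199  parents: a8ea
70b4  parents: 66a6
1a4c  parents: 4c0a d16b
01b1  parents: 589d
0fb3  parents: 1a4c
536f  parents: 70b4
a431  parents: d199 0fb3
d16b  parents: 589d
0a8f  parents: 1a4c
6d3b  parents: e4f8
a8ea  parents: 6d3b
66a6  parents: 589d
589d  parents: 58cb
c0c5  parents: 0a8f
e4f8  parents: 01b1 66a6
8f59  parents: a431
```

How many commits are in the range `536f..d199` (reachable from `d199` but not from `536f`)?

Reachable from d199: {01b1, 589d, 58cb, 66a6, 6d3b, a8ea, d199, e4f8}.
Reachable from 536f: {536f, 589d, 58cb, 66a6, 70b4}.
In d199's history but not 536f's: {01b1, 6d3b, a8ea, d199, e4f8} — 5 commits.

5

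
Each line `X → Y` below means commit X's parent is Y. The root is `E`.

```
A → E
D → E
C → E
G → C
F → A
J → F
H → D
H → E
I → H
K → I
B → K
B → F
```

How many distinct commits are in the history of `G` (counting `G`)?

Walking parent pointers from G: reachable set = {C, E, G}.
That is 3 commits.

3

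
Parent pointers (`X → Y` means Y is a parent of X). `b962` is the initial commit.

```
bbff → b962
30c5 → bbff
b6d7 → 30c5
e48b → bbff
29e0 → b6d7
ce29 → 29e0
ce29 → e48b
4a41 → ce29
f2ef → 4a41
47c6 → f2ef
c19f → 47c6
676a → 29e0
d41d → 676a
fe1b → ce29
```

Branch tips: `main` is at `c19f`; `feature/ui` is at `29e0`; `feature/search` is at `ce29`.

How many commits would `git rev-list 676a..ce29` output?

Reachable from ce29: {29e0, 30c5, b6d7, b962, bbff, ce29, e48b}.
Reachable from 676a: {29e0, 30c5, 676a, b6d7, b962, bbff}.
In ce29's history but not 676a's: {ce29, e48b} — 2 commits.

2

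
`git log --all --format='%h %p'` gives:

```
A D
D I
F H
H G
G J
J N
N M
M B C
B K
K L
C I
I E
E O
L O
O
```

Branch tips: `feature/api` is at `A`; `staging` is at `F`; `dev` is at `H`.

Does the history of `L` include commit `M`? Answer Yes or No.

No

Ancestors of L: {L, O}.
M is not in that set, so it is not an ancestor of L.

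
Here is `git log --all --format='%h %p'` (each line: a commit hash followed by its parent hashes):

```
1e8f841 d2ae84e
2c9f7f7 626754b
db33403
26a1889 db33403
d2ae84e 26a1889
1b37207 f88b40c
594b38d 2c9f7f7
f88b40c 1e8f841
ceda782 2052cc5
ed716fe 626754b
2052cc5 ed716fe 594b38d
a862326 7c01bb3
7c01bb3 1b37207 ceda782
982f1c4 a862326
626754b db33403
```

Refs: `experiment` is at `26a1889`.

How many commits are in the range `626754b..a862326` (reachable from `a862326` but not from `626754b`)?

Reachable from a862326: {1b37207, 1e8f841, 2052cc5, 26a1889, 2c9f7f7, 594b38d, 626754b, 7c01bb3, a862326, ceda782, d2ae84e, db33403, ed716fe, f88b40c}.
Reachable from 626754b: {626754b, db33403}.
In a862326's history but not 626754b's: {1b37207, 1e8f841, 2052cc5, 26a1889, 2c9f7f7, 594b38d, 7c01bb3, a862326, ceda782, d2ae84e, ed716fe, f88b40c} — 12 commits.

12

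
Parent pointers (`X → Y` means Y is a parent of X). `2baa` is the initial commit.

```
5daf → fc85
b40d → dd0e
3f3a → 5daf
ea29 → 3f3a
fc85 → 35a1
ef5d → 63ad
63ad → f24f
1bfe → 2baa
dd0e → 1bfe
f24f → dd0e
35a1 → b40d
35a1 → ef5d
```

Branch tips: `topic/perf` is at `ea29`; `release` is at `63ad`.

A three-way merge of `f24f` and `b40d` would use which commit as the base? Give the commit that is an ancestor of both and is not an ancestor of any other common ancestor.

Ancestors of f24f: {1bfe, 2baa, dd0e, f24f}.
Ancestors of b40d: {1bfe, 2baa, b40d, dd0e}.
Common ancestors: {1bfe, 2baa, dd0e}.
Among these, dd0e is not an ancestor of any other common ancestor — it is the merge base.

dd0e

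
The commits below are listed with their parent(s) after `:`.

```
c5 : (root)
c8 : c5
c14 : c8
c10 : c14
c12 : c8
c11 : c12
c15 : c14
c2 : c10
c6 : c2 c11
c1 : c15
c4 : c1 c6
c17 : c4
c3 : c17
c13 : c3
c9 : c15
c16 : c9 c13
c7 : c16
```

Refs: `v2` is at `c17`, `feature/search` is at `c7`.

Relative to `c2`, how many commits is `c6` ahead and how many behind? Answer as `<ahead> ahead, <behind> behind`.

3 ahead, 0 behind

Reachable from c6: {c10, c11, c12, c14, c2, c5, c6, c8}.
Reachable from c2: {c10, c14, c2, c5, c8}.
Only in c6's history (ahead): {c11, c12, c6} — 3.
Only in c2's history (behind): {} — 0.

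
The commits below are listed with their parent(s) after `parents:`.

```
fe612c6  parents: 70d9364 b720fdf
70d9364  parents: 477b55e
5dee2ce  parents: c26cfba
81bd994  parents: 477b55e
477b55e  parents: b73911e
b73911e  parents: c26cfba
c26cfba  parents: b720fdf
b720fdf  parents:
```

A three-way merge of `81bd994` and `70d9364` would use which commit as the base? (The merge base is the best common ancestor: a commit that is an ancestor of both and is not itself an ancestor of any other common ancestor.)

477b55e

Ancestors of 81bd994: {477b55e, 81bd994, b720fdf, b73911e, c26cfba}.
Ancestors of 70d9364: {477b55e, 70d9364, b720fdf, b73911e, c26cfba}.
Common ancestors: {477b55e, b720fdf, b73911e, c26cfba}.
Among these, 477b55e is not an ancestor of any other common ancestor — it is the merge base.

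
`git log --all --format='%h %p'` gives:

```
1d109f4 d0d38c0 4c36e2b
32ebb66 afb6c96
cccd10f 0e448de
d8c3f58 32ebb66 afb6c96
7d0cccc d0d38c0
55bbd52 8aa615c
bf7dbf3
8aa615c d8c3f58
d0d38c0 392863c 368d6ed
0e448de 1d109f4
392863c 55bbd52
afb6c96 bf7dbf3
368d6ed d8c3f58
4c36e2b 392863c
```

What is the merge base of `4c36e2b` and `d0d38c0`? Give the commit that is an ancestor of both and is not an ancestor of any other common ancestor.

392863c

Ancestors of 4c36e2b: {32ebb66, 392863c, 4c36e2b, 55bbd52, 8aa615c, afb6c96, bf7dbf3, d8c3f58}.
Ancestors of d0d38c0: {32ebb66, 368d6ed, 392863c, 55bbd52, 8aa615c, afb6c96, bf7dbf3, d0d38c0, d8c3f58}.
Common ancestors: {32ebb66, 392863c, 55bbd52, 8aa615c, afb6c96, bf7dbf3, d8c3f58}.
Among these, 392863c is not an ancestor of any other common ancestor — it is the merge base.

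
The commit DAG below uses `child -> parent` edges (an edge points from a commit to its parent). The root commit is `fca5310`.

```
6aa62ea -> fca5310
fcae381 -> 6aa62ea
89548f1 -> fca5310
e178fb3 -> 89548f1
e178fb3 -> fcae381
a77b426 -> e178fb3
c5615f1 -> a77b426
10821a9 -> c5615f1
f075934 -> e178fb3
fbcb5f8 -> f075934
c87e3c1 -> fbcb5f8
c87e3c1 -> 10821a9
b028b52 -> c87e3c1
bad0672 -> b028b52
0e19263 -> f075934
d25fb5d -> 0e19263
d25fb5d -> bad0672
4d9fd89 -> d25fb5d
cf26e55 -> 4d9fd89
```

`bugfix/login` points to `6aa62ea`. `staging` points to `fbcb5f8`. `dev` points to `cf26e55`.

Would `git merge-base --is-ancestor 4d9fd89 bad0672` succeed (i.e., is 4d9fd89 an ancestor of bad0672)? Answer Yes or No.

Ancestors of bad0672: {10821a9, 6aa62ea, 89548f1, a77b426, b028b52, bad0672, c5615f1, c87e3c1, e178fb3, f075934, fbcb5f8, fca5310, fcae381}.
4d9fd89 is not in that set, so it is not an ancestor of bad0672.

No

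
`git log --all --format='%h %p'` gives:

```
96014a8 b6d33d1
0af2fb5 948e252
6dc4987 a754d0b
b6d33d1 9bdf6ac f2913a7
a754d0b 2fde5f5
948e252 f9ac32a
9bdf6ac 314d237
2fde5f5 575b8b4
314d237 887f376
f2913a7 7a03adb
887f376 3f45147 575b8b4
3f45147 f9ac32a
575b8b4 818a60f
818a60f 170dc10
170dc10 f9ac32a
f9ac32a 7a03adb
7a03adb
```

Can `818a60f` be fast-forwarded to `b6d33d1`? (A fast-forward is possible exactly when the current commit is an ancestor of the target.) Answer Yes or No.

Yes

A fast-forward from 818a60f to b6d33d1 is possible iff 818a60f is an ancestor of b6d33d1.
Ancestors of b6d33d1: {170dc10, 314d237, 3f45147, 575b8b4, 7a03adb, 818a60f, 887f376, 9bdf6ac, b6d33d1, f2913a7, f9ac32a}.
818a60f is among them, so fast-forward is possible.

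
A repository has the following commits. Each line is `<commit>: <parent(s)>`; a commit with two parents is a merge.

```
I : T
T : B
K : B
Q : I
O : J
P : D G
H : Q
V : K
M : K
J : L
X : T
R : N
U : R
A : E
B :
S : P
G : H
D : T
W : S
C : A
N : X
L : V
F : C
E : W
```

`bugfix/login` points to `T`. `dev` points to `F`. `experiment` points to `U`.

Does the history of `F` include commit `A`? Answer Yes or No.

Ancestors of F (commits reachable by following parents): {A, B, C, D, E, F, G, H, I, P, Q, S, T, W}.
A is in that set, so it is an ancestor of F.

Yes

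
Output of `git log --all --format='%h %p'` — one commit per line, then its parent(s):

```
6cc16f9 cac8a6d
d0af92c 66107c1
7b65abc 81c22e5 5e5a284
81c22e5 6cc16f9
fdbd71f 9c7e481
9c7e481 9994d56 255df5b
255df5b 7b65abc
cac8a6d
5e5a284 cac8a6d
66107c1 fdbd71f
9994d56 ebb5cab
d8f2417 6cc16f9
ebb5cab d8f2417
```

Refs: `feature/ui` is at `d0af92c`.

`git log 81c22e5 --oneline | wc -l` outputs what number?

Walking parent pointers from 81c22e5: reachable set = {6cc16f9, 81c22e5, cac8a6d}.
That is 3 commits.

3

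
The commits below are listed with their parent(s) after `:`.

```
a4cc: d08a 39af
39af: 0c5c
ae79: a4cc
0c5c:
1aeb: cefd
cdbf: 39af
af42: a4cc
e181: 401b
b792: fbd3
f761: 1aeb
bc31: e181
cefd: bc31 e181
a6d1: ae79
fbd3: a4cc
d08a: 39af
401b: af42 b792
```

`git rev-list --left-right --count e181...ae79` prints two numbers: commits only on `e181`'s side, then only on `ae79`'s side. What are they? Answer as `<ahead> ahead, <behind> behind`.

5 ahead, 1 behind

Reachable from e181: {0c5c, 39af, 401b, a4cc, af42, b792, d08a, e181, fbd3}.
Reachable from ae79: {0c5c, 39af, a4cc, ae79, d08a}.
Only in e181's history (ahead): {401b, af42, b792, e181, fbd3} — 5.
Only in ae79's history (behind): {ae79} — 1.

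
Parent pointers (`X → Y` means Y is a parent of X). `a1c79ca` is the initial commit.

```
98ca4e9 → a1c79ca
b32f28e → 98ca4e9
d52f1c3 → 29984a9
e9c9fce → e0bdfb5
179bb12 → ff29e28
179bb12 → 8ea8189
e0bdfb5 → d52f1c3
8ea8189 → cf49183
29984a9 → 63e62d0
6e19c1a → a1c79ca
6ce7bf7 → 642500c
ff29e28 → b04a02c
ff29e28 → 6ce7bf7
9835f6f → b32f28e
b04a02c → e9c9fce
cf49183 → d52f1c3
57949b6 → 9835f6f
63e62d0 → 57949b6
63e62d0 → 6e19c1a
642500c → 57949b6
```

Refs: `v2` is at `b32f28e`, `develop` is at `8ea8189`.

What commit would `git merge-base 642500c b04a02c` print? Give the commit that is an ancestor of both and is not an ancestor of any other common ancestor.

57949b6

Ancestors of 642500c: {57949b6, 642500c, 9835f6f, 98ca4e9, a1c79ca, b32f28e}.
Ancestors of b04a02c: {29984a9, 57949b6, 63e62d0, 6e19c1a, 9835f6f, 98ca4e9, a1c79ca, b04a02c, b32f28e, d52f1c3, e0bdfb5, e9c9fce}.
Common ancestors: {57949b6, 9835f6f, 98ca4e9, a1c79ca, b32f28e}.
Among these, 57949b6 is not an ancestor of any other common ancestor — it is the merge base.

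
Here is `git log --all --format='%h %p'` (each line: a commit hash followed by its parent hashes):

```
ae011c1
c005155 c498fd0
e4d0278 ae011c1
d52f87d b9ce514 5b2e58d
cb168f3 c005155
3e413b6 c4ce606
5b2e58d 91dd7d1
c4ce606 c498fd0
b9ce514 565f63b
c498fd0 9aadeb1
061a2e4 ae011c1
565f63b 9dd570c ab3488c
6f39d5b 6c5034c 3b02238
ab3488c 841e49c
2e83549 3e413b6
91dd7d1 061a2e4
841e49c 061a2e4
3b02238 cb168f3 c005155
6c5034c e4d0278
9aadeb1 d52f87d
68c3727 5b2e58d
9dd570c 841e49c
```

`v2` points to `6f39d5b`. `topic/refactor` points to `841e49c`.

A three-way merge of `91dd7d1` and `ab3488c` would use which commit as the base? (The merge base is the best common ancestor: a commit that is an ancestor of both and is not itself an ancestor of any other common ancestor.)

Ancestors of 91dd7d1: {061a2e4, 91dd7d1, ae011c1}.
Ancestors of ab3488c: {061a2e4, 841e49c, ab3488c, ae011c1}.
Common ancestors: {061a2e4, ae011c1}.
Among these, 061a2e4 is not an ancestor of any other common ancestor — it is the merge base.

061a2e4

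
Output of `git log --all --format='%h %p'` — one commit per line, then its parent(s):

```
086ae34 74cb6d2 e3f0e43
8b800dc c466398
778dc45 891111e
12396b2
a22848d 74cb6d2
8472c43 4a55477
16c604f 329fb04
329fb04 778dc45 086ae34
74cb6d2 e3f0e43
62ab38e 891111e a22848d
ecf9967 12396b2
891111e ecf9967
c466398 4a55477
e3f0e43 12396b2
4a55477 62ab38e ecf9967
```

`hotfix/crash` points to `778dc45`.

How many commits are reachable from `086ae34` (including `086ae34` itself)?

4

Walking parent pointers from 086ae34: reachable set = {086ae34, 12396b2, 74cb6d2, e3f0e43}.
That is 4 commits.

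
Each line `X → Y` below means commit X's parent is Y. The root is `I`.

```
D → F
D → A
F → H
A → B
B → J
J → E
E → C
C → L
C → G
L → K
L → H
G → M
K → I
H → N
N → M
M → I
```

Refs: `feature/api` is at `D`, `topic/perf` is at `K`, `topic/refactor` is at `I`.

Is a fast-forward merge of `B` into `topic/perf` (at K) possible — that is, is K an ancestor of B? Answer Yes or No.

A fast-forward from K to B is possible iff K is an ancestor of B.
Ancestors of B: {B, C, E, G, H, I, J, K, L, M, N}.
K is among them, so fast-forward is possible.

Yes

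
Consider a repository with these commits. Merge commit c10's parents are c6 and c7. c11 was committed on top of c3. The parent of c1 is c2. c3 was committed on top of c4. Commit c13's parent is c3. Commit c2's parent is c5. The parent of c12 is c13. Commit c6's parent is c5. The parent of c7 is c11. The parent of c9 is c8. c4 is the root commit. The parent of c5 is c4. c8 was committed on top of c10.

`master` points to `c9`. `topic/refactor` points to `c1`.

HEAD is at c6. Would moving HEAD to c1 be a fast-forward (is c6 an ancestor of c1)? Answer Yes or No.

A fast-forward from c6 to c1 is possible iff c6 is an ancestor of c1.
Ancestors of c1: {c1, c2, c4, c5}.
c6 is not among them, so fast-forward is not possible.

No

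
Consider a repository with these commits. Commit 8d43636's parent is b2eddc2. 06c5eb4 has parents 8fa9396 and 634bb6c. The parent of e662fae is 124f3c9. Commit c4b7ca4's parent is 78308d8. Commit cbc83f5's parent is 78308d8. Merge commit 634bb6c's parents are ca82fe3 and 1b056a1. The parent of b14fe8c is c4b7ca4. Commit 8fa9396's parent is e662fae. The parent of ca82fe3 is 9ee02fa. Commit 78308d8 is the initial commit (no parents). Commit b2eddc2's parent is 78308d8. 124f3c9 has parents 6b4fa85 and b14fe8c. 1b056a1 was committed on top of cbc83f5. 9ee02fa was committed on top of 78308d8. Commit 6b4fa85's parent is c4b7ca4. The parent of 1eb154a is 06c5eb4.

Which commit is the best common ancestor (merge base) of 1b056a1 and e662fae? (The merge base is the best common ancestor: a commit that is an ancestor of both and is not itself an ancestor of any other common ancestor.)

Ancestors of 1b056a1: {1b056a1, 78308d8, cbc83f5}.
Ancestors of e662fae: {124f3c9, 6b4fa85, 78308d8, b14fe8c, c4b7ca4, e662fae}.
Common ancestors: {78308d8}.
The only common ancestor is 78308d8, so it is the merge base.

78308d8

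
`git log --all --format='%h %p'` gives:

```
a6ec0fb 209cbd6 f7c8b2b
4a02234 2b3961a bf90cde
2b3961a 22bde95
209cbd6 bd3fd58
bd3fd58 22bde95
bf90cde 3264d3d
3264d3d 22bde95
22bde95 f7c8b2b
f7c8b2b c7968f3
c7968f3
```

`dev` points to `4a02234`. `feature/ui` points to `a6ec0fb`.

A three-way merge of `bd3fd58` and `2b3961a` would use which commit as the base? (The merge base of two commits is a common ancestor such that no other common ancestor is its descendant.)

22bde95

Ancestors of bd3fd58: {22bde95, bd3fd58, c7968f3, f7c8b2b}.
Ancestors of 2b3961a: {22bde95, 2b3961a, c7968f3, f7c8b2b}.
Common ancestors: {22bde95, c7968f3, f7c8b2b}.
Among these, 22bde95 is not an ancestor of any other common ancestor — it is the merge base.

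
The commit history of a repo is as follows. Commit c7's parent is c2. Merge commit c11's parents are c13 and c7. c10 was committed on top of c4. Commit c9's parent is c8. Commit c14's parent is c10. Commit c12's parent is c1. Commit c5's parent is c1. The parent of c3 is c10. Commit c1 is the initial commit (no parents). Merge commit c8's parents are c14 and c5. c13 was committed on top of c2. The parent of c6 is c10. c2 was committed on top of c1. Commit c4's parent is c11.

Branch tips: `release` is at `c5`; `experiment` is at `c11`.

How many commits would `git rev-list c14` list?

8

Walking parent pointers from c14: reachable set = {c1, c10, c11, c13, c14, c2, c4, c7}.
That is 8 commits.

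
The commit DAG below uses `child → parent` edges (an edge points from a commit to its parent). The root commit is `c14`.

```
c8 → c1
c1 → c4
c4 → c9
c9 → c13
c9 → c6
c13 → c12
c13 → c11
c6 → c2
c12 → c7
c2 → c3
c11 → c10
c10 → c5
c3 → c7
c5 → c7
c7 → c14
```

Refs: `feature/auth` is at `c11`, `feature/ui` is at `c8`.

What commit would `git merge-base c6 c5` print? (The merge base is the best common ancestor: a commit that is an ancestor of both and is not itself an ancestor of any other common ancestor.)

c7

Ancestors of c6: {c14, c2, c3, c6, c7}.
Ancestors of c5: {c14, c5, c7}.
Common ancestors: {c14, c7}.
Among these, c7 is not an ancestor of any other common ancestor — it is the merge base.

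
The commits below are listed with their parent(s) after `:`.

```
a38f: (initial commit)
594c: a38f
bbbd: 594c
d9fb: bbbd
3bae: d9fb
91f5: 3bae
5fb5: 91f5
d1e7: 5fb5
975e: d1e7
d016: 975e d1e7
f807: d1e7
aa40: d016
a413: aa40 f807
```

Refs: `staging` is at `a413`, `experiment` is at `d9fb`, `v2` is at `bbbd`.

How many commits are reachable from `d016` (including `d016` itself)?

10

Walking parent pointers from d016: reachable set = {3bae, 594c, 5fb5, 91f5, 975e, a38f, bbbd, d016, d1e7, d9fb}.
That is 10 commits.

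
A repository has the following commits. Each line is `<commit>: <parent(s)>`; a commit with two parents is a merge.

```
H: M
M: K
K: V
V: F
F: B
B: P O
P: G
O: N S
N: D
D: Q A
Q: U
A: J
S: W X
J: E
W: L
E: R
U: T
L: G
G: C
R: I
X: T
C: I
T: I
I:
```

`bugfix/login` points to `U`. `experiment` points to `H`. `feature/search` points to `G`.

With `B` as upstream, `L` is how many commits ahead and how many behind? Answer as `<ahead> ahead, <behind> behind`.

Reachable from L: {C, G, I, L}.
Reachable from B: {A, B, C, D, E, G, I, J, L, N, O, P, Q, R, S, T, U, W, X}.
Only in L's history (ahead): {} — 0.
Only in B's history (behind): {A, B, D, E, J, N, O, P, Q, R, S, T, U, W, X} — 15.

0 ahead, 15 behind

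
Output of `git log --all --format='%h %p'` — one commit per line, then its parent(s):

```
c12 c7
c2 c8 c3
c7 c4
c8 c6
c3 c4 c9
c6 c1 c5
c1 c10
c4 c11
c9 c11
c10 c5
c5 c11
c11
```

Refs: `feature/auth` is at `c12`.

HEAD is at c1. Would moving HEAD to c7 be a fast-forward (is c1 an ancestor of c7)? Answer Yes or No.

A fast-forward from c1 to c7 is possible iff c1 is an ancestor of c7.
Ancestors of c7: {c11, c4, c7}.
c1 is not among them, so fast-forward is not possible.

No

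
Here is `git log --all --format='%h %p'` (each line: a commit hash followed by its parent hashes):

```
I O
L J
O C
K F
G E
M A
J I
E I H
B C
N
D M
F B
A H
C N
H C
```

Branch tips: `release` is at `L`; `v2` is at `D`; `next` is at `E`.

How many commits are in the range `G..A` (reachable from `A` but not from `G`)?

Reachable from A: {A, C, H, N}.
Reachable from G: {C, E, G, H, I, N, O}.
In A's history but not G's: {A} — 1 commit.

1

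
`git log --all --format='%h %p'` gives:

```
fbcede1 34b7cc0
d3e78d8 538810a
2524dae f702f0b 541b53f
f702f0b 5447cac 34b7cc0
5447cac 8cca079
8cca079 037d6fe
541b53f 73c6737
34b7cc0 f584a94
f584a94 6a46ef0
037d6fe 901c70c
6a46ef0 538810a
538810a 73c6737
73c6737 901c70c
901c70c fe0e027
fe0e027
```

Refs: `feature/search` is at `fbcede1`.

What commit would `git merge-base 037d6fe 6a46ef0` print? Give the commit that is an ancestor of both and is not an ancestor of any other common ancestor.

Ancestors of 037d6fe: {037d6fe, 901c70c, fe0e027}.
Ancestors of 6a46ef0: {538810a, 6a46ef0, 73c6737, 901c70c, fe0e027}.
Common ancestors: {901c70c, fe0e027}.
Among these, 901c70c is not an ancestor of any other common ancestor — it is the merge base.

901c70c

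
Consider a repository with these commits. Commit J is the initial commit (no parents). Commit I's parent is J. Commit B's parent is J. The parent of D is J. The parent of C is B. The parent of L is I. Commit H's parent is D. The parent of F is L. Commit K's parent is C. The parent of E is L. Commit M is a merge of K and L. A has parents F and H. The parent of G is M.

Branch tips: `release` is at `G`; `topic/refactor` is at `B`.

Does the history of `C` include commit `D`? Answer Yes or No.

Ancestors of C: {B, C, J}.
D is not in that set, so it is not an ancestor of C.

No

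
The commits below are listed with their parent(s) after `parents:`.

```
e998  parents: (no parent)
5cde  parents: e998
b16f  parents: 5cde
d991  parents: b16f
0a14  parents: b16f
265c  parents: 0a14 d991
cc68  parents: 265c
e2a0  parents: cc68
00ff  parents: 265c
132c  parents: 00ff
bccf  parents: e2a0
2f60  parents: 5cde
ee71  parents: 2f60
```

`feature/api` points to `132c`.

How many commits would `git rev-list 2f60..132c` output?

6

Reachable from 132c: {00ff, 0a14, 132c, 265c, 5cde, b16f, d991, e998}.
Reachable from 2f60: {2f60, 5cde, e998}.
In 132c's history but not 2f60's: {00ff, 0a14, 132c, 265c, b16f, d991} — 6 commits.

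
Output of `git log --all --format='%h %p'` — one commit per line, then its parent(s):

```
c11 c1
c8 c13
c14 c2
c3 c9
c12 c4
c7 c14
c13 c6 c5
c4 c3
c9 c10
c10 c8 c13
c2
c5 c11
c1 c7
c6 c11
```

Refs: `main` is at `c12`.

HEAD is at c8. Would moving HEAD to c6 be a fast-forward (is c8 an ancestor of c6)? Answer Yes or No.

A fast-forward from c8 to c6 is possible iff c8 is an ancestor of c6.
Ancestors of c6: {c1, c11, c14, c2, c6, c7}.
c8 is not among them, so fast-forward is not possible.

No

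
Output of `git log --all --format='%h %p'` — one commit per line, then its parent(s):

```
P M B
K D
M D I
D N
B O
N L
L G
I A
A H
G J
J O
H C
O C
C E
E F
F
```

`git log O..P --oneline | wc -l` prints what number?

Reachable from P: {A, B, C, D, E, F, G, H, I, J, L, M, N, O, P}.
Reachable from O: {C, E, F, O}.
In P's history but not O's: {A, B, D, G, H, I, J, L, M, N, P} — 11 commits.

11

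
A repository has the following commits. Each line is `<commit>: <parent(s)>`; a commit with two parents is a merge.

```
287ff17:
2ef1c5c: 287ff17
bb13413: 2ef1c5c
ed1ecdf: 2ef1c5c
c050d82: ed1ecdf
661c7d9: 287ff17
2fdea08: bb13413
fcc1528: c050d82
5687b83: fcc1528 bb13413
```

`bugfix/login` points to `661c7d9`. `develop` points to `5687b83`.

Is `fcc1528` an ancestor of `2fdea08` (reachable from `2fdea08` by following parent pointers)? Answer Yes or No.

No

Ancestors of 2fdea08: {287ff17, 2ef1c5c, 2fdea08, bb13413}.
fcc1528 is not in that set, so it is not an ancestor of 2fdea08.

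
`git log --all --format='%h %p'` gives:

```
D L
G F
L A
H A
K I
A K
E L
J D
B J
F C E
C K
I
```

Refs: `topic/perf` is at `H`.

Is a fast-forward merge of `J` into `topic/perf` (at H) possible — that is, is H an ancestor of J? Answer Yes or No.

A fast-forward from H to J is possible iff H is an ancestor of J.
Ancestors of J: {A, D, I, J, K, L}.
H is not among them, so fast-forward is not possible.

No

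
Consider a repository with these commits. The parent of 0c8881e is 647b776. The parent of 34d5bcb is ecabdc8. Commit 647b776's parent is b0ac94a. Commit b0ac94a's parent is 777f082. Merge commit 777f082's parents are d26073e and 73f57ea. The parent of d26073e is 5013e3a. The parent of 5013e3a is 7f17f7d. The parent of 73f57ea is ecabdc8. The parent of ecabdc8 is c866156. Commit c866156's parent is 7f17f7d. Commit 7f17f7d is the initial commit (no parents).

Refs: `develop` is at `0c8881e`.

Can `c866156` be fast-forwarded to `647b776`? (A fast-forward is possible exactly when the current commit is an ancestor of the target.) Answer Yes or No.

A fast-forward from c866156 to 647b776 is possible iff c866156 is an ancestor of 647b776.
Ancestors of 647b776: {5013e3a, 647b776, 73f57ea, 777f082, 7f17f7d, b0ac94a, c866156, d26073e, ecabdc8}.
c866156 is among them, so fast-forward is possible.

Yes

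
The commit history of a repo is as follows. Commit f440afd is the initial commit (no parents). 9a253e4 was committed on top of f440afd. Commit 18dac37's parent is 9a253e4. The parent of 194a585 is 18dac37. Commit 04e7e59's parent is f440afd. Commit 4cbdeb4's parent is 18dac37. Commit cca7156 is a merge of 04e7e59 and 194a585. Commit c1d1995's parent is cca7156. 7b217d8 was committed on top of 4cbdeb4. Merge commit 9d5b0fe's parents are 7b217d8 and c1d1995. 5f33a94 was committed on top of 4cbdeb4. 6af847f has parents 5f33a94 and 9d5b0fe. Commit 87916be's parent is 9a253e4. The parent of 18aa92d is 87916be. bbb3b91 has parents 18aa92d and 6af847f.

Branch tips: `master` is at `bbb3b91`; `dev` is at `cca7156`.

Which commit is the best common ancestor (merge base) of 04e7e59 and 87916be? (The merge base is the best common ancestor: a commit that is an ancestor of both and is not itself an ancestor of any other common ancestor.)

f440afd

Ancestors of 04e7e59: {04e7e59, f440afd}.
Ancestors of 87916be: {87916be, 9a253e4, f440afd}.
Common ancestors: {f440afd}.
The only common ancestor is f440afd, so it is the merge base.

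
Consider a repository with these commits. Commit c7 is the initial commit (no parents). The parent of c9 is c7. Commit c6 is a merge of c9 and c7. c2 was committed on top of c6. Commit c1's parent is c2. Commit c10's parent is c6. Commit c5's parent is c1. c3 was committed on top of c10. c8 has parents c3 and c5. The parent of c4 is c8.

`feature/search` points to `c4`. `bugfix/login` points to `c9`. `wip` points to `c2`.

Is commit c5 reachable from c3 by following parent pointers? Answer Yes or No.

No

Ancestors of c3: {c10, c3, c6, c7, c9}.
c5 is not in that set, so it is not an ancestor of c3.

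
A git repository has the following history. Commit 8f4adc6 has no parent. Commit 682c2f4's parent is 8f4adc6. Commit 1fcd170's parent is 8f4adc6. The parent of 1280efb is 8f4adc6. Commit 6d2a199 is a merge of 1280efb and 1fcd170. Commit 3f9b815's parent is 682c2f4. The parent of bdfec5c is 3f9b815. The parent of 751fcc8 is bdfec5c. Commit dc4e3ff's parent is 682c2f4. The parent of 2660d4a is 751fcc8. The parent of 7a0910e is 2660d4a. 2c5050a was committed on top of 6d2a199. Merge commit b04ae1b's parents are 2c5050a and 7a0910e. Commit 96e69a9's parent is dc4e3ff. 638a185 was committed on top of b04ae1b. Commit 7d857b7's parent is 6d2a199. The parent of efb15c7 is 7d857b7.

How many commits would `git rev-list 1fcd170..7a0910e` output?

Reachable from 7a0910e: {2660d4a, 3f9b815, 682c2f4, 751fcc8, 7a0910e, 8f4adc6, bdfec5c}.
Reachable from 1fcd170: {1fcd170, 8f4adc6}.
In 7a0910e's history but not 1fcd170's: {2660d4a, 3f9b815, 682c2f4, 751fcc8, 7a0910e, bdfec5c} — 6 commits.

6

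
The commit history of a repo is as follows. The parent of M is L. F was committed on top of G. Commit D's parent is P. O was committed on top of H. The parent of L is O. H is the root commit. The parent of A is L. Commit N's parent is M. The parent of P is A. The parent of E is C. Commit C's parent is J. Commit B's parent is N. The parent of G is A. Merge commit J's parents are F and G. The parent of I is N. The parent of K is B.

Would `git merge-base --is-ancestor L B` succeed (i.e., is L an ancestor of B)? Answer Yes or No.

Ancestors of B (commits reachable by following parents): {B, H, L, M, N, O}.
L is in that set, so it is an ancestor of B.

Yes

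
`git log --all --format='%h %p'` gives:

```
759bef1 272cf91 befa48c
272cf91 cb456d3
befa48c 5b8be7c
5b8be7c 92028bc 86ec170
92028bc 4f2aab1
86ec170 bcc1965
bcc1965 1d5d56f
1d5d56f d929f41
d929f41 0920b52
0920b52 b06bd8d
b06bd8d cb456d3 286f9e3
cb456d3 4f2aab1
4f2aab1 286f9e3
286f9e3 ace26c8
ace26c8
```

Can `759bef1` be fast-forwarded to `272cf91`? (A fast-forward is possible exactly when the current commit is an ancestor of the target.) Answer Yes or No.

No

A fast-forward from 759bef1 to 272cf91 is possible iff 759bef1 is an ancestor of 272cf91.
Ancestors of 272cf91: {272cf91, 286f9e3, 4f2aab1, ace26c8, cb456d3}.
759bef1 is not among them, so fast-forward is not possible.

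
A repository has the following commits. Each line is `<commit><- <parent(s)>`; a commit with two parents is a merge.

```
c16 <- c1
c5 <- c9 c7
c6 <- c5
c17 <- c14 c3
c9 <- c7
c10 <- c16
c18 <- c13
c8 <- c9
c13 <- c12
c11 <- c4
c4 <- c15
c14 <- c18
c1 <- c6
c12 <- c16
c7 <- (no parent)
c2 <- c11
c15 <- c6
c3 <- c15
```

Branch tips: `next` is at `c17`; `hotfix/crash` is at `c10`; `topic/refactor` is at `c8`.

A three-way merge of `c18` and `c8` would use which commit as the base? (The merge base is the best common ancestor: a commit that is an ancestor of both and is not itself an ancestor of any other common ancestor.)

Ancestors of c18: {c1, c12, c13, c16, c18, c5, c6, c7, c9}.
Ancestors of c8: {c7, c8, c9}.
Common ancestors: {c7, c9}.
Among these, c9 is not an ancestor of any other common ancestor — it is the merge base.

c9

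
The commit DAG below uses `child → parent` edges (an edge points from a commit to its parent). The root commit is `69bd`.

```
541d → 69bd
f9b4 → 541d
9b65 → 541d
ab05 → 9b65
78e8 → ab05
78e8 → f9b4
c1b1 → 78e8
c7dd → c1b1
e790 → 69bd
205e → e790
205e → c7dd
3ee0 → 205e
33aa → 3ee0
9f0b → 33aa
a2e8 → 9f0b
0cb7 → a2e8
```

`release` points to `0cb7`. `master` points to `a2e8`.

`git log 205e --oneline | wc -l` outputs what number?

10

Walking parent pointers from 205e: reachable set = {205e, 541d, 69bd, 78e8, 9b65, ab05, c1b1, c7dd, e790, f9b4}.
That is 10 commits.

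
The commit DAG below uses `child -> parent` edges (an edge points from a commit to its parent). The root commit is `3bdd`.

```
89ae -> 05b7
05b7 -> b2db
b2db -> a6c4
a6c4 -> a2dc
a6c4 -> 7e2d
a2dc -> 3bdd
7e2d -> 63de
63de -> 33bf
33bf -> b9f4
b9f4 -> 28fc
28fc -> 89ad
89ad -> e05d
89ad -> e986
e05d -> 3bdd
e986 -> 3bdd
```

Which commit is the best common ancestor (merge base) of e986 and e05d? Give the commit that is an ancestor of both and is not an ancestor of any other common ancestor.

Ancestors of e986: {3bdd, e986}.
Ancestors of e05d: {3bdd, e05d}.
Common ancestors: {3bdd}.
The only common ancestor is 3bdd, so it is the merge base.

3bdd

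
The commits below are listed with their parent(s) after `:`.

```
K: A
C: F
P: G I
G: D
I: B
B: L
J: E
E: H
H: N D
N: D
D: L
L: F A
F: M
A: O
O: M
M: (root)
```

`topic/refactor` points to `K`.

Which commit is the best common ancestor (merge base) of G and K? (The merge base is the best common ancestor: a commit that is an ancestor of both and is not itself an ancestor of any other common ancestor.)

A

Ancestors of G: {A, D, F, G, L, M, O}.
Ancestors of K: {A, K, M, O}.
Common ancestors: {A, M, O}.
Among these, A is not an ancestor of any other common ancestor — it is the merge base.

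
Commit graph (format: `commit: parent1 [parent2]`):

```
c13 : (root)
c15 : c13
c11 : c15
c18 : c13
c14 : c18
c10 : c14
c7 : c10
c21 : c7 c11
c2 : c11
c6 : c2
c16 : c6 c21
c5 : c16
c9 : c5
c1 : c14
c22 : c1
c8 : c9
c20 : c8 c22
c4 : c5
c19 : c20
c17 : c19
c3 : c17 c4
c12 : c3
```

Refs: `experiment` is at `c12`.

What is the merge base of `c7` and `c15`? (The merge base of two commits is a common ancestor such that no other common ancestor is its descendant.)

Ancestors of c7: {c10, c13, c14, c18, c7}.
Ancestors of c15: {c13, c15}.
Common ancestors: {c13}.
The only common ancestor is c13, so it is the merge base.

c13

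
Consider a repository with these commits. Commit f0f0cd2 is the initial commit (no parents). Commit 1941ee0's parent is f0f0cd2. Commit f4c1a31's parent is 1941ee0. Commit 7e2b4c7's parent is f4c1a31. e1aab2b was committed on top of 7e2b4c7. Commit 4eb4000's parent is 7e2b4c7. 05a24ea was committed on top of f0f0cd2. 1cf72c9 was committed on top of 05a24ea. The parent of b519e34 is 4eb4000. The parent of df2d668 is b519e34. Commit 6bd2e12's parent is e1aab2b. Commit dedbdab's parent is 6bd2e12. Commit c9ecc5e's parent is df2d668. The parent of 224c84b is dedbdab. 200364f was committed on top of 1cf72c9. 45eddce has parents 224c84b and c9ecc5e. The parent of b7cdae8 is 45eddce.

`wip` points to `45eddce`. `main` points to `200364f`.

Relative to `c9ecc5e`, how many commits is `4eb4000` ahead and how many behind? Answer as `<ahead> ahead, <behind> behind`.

Reachable from 4eb4000: {1941ee0, 4eb4000, 7e2b4c7, f0f0cd2, f4c1a31}.
Reachable from c9ecc5e: {1941ee0, 4eb4000, 7e2b4c7, b519e34, c9ecc5e, df2d668, f0f0cd2, f4c1a31}.
Only in 4eb4000's history (ahead): {} — 0.
Only in c9ecc5e's history (behind): {b519e34, c9ecc5e, df2d668} — 3.

0 ahead, 3 behind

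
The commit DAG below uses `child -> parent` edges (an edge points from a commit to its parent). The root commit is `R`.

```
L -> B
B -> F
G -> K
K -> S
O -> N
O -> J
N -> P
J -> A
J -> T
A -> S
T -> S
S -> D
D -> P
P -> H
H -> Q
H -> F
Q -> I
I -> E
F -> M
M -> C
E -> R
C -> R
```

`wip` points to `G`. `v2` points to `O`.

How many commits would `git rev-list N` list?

10

Walking parent pointers from N: reachable set = {C, E, F, H, I, M, N, P, Q, R}.
That is 10 commits.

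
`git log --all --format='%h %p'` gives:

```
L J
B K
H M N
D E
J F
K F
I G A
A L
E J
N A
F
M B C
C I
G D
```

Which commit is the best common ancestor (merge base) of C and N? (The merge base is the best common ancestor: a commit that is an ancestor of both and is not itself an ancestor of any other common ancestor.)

Ancestors of C: {A, C, D, E, F, G, I, J, L}.
Ancestors of N: {A, F, J, L, N}.
Common ancestors: {A, F, J, L}.
Among these, A is not an ancestor of any other common ancestor — it is the merge base.

A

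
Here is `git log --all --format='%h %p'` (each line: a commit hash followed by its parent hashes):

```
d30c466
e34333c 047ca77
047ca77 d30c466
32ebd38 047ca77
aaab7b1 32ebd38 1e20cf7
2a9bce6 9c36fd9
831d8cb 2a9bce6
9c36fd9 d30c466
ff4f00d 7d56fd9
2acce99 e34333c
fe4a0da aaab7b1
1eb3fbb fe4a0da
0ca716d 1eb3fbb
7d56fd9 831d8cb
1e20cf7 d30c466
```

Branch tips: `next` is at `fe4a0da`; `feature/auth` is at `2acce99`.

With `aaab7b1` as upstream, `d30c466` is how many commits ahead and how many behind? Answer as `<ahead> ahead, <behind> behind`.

Reachable from d30c466: {d30c466}.
Reachable from aaab7b1: {047ca77, 1e20cf7, 32ebd38, aaab7b1, d30c466}.
Only in d30c466's history (ahead): {} — 0.
Only in aaab7b1's history (behind): {047ca77, 1e20cf7, 32ebd38, aaab7b1} — 4.

0 ahead, 4 behind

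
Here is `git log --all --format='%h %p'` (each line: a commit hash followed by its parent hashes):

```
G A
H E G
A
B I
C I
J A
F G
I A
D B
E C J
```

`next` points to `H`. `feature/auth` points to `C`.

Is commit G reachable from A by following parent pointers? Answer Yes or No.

No

Ancestors of A: {A}.
G is not in that set, so it is not an ancestor of A.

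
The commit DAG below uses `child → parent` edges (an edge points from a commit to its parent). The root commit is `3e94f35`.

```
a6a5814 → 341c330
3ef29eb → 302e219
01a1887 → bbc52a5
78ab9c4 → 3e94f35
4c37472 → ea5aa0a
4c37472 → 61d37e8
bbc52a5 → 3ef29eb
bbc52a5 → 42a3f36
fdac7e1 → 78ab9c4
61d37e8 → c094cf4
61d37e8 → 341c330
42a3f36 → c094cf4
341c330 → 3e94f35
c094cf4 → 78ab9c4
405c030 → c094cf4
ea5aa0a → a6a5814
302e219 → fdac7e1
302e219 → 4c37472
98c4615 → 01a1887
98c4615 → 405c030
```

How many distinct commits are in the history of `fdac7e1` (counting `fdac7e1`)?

3

Walking parent pointers from fdac7e1: reachable set = {3e94f35, 78ab9c4, fdac7e1}.
That is 3 commits.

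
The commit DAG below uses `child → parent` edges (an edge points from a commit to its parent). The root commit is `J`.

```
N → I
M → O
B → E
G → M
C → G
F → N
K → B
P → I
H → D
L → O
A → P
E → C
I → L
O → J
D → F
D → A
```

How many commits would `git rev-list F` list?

Walking parent pointers from F: reachable set = {F, I, J, L, N, O}.
That is 6 commits.

6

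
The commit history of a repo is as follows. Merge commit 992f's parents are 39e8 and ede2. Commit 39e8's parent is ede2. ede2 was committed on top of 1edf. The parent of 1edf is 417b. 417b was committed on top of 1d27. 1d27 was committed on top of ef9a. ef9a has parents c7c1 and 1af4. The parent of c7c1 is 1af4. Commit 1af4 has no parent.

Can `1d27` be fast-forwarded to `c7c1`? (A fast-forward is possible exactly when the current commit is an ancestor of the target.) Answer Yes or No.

No

A fast-forward from 1d27 to c7c1 is possible iff 1d27 is an ancestor of c7c1.
Ancestors of c7c1: {1af4, c7c1}.
1d27 is not among them, so fast-forward is not possible.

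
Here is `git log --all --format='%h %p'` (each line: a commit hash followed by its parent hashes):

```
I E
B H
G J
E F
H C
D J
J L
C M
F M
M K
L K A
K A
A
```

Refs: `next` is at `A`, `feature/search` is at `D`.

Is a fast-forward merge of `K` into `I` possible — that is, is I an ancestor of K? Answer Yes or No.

A fast-forward from I to K is possible iff I is an ancestor of K.
Ancestors of K: {A, K}.
I is not among them, so fast-forward is not possible.

No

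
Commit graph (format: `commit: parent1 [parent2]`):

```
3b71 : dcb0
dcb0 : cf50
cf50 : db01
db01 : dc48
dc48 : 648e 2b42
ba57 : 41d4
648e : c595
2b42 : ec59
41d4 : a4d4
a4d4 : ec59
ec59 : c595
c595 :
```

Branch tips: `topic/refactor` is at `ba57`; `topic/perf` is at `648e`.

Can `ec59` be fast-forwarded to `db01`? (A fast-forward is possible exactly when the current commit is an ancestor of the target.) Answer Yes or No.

Yes

A fast-forward from ec59 to db01 is possible iff ec59 is an ancestor of db01.
Ancestors of db01: {2b42, 648e, c595, db01, dc48, ec59}.
ec59 is among them, so fast-forward is possible.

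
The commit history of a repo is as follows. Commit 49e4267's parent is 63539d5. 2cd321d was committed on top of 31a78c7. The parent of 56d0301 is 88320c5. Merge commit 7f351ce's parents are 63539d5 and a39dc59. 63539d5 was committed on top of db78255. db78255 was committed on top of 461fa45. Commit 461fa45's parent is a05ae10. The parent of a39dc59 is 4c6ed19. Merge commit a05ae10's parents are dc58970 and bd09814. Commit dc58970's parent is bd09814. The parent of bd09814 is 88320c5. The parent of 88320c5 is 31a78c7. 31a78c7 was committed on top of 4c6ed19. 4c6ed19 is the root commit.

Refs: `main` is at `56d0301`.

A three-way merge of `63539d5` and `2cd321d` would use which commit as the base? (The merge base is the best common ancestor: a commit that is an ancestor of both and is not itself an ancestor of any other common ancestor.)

31a78c7

Ancestors of 63539d5: {31a78c7, 461fa45, 4c6ed19, 63539d5, 88320c5, a05ae10, bd09814, db78255, dc58970}.
Ancestors of 2cd321d: {2cd321d, 31a78c7, 4c6ed19}.
Common ancestors: {31a78c7, 4c6ed19}.
Among these, 31a78c7 is not an ancestor of any other common ancestor — it is the merge base.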